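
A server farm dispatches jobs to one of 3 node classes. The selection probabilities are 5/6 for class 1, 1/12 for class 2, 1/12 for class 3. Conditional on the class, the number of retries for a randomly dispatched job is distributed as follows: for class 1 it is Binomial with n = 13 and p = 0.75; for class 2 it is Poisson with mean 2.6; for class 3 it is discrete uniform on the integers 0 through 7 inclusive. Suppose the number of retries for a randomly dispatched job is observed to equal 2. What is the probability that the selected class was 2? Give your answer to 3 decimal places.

0.667

Likelihoods P(X=2 | ·): 1: 1.04606e-05; 2: 0.251045; 3: 0.125.
Posterior ∝ prior × likelihood. Numerator for 2: 0.0833333·0.251045 = 0.0209204.
Normalizing constant: 0.833333·1.04606e-05 + 0.0833333·0.251045 + 0.0833333·0.125 = 0.0313458.
P(2 | observation) = 0.0209204 / 0.0313458 = 0.667407.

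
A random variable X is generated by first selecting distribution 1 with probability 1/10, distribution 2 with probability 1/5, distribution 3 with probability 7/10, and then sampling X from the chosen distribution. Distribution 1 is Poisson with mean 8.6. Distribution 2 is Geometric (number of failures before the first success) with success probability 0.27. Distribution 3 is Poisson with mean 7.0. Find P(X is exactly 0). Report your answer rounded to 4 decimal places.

Conditional on each component, P(X = 0): 1: 0.000184106; 2: 0.27; 3: 0.000911882.
By total probability, P(X = 0) = 0.1·0.000184106 + 0.2·0.27 + 0.7·0.000911882 = 0.0546567.

0.0547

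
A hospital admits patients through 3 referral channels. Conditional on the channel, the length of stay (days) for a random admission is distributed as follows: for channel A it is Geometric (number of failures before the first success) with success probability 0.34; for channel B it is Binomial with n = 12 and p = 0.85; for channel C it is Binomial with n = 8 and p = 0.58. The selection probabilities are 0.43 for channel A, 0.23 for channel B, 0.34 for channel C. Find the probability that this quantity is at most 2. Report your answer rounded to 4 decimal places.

Conditional on each channel, P(X ≤ 2): A: 0.712504; B: 2.83928e-07; C: 0.0633676.
By total probability, P(X ≤ 2) = 0.43·0.712504 + 0.23·2.83928e-07 + 0.34·0.0633676 = 0.327922.

0.3279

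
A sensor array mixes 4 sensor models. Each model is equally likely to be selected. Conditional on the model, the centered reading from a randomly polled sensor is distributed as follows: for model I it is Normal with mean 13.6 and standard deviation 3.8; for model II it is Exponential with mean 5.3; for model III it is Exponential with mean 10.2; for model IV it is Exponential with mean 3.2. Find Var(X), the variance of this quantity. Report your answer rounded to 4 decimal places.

55.8294

Per component, I: μ=13.6, E[X²]=199.4; II: μ=5.3, E[X²]=56.18; III: μ=10.2, E[X²]=208.08; IV: μ=3.2, E[X²]=20.48.
E[X] = 0.25·13.6 + 0.25·5.3 + 0.25·10.2 + 0.25·3.2 = 8.075.
E[X²] = 0.25·199.4 + 0.25·56.18 + 0.25·208.08 + 0.25·20.48 = 121.035.
Var(X) = E[X²] − (E[X])² = 121.035 − 65.2056 = 55.8294.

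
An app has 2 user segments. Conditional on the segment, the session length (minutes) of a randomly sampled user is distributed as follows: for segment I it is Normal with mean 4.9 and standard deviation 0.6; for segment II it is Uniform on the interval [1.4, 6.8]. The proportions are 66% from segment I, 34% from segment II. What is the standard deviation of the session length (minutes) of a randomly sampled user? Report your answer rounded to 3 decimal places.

1.099

Per component, I: μ=4.9, E[X²]=24.37; II: μ=4.1, E[X²]=19.24.
E[X] = 0.66·4.9 + 0.34·4.1 = 4.628.
E[X²] = 0.66·24.37 + 0.34·19.24 = 22.6258.
Var(X) = E[X²] − (E[X])² = 22.6258 − 21.4184 = 1.20742.
SD(X) = √1.20742 = 1.09882.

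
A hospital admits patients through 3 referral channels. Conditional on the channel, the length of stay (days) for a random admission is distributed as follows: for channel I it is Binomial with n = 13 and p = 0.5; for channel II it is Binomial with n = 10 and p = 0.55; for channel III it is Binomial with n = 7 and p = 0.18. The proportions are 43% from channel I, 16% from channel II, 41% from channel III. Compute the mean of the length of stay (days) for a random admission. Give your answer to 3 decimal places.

4.192

Component means — I: 6.5; II: 5.5; III: 1.26.
E[X] = 0.43·6.5 + 0.16·5.5 + 0.41·1.26 = 4.1916.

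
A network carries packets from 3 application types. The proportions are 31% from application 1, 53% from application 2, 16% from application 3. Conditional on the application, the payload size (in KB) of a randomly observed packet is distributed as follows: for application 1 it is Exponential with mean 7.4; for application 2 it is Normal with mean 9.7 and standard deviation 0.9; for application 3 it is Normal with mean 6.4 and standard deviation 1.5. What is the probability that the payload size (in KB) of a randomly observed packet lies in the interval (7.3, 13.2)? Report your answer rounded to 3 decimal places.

Conditional on each application, P(7.3 < X < 13.2): 1: 0.204883; 2: 0.996119; 3: 0.27425.
By total probability, P(7.3 < X < 13.2) = 0.31·0.204883 + 0.53·0.996119 + 0.16·0.27425 = 0.635337.

0.635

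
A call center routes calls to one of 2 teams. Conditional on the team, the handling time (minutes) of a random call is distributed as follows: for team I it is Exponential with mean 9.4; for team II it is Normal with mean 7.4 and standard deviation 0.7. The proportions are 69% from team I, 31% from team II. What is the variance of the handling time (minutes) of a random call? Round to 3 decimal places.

61.976

Per component, I: μ=9.4, E[X²]=176.72; II: μ=7.4, E[X²]=55.25.
E[X] = 0.69·9.4 + 0.31·7.4 = 8.78.
E[X²] = 0.69·176.72 + 0.31·55.25 = 139.064.
Var(X) = E[X²] − (E[X])² = 139.064 − 77.0884 = 61.9759.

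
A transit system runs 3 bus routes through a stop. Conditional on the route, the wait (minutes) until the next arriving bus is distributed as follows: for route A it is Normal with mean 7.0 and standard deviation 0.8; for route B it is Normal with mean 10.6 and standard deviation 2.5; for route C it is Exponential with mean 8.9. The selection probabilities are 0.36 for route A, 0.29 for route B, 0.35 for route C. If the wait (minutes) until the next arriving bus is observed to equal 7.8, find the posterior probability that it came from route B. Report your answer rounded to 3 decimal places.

Likelihoods f(7.8 | ·): A: 0.302463; B: 0.0852277; C: 0.0467727.
Posterior ∝ prior × likelihood. Numerator for B: 0.29·0.0852277 = 0.024716.
Normalizing constant: 0.36·0.302463 + 0.29·0.0852277 + 0.35·0.0467727 = 0.149973.
P(B | observation) = 0.024716 / 0.149973 = 0.164803.

0.165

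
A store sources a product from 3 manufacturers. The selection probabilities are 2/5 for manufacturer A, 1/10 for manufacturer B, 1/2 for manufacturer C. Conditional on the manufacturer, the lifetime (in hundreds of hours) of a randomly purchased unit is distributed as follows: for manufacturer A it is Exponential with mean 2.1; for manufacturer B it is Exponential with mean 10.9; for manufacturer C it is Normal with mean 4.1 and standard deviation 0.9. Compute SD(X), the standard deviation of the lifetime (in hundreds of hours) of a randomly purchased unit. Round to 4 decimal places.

Per component, A: μ=2.1, E[X²]=8.82; B: μ=10.9, E[X²]=237.62; C: μ=4.1, E[X²]=17.62.
E[X] = 0.4·2.1 + 0.1·10.9 + 0.5·4.1 = 3.98.
E[X²] = 0.4·8.82 + 0.1·237.62 + 0.5·17.62 = 36.1.
Var(X) = E[X²] − (E[X])² = 36.1 − 15.8404 = 20.2596.
SD(X) = √20.2596 = 4.50107.

4.5011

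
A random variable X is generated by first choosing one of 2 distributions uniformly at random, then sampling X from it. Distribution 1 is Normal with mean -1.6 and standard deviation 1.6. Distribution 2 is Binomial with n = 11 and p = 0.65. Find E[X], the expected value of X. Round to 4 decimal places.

Component means — 1: -1.6; 2: 7.15.
E[X] = 0.5·-1.6 + 0.5·7.15 = 2.775.

2.7750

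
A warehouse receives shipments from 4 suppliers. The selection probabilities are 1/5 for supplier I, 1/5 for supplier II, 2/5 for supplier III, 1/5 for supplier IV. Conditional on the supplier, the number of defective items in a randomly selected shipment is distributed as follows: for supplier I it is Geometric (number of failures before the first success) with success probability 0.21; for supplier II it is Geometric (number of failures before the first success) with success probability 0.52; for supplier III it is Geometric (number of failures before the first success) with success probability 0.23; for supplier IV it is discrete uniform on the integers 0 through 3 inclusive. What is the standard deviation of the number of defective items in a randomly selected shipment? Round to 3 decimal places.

3.363

Per component, I: μ=3.7619, E[X²]=32.0658; II: μ=0.923077, E[X²]=2.62722; III: μ=3.34783, E[X²]=25.7637; IV: μ=1.5, E[X²]=3.5.
E[X] = 0.2·3.7619 + 0.2·0.923077 + 0.4·3.34783 + 0.2·1.5 = 2.57613.
E[X²] = 0.2·32.0658 + 0.2·2.62722 + 0.4·25.7637 + 0.2·3.5 = 17.9441.
Var(X) = E[X²] − (E[X])² = 17.9441 − 6.63643 = 11.3076.
SD(X) = √11.3076 = 3.36268.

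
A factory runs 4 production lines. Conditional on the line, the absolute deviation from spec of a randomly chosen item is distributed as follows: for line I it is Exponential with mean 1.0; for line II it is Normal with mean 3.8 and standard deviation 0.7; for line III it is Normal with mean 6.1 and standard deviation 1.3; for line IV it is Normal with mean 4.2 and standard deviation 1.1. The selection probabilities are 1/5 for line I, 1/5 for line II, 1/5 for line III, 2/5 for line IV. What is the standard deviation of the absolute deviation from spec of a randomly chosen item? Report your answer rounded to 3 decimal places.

1.951

Per component, I: μ=1, E[X²]=2; II: μ=3.8, E[X²]=14.93; III: μ=6.1, E[X²]=38.9; IV: μ=4.2, E[X²]=18.85.
E[X] = 0.2·1 + 0.2·3.8 + 0.2·6.1 + 0.4·4.2 = 3.86.
E[X²] = 0.2·2 + 0.2·14.93 + 0.2·38.9 + 0.4·18.85 = 18.706.
Var(X) = E[X²] − (E[X])² = 18.706 − 14.8996 = 3.8064.
SD(X) = √3.8064 = 1.951.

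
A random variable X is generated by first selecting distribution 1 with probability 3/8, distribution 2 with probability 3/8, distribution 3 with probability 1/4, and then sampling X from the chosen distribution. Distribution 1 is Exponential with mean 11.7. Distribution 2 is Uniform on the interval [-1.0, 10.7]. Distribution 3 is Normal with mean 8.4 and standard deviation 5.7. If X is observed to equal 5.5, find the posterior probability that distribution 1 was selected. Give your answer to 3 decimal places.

0.297

Likelihoods f(5.5 | ·): 1: 0.0534144; 2: 0.0854701; 3: 0.0614932.
Posterior ∝ prior × likelihood. Numerator for 1: 0.375·0.0534144 = 0.0200304.
Normalizing constant: 0.375·0.0534144 + 0.375·0.0854701 + 0.25·0.0614932 = 0.067455.
P(1 | observation) = 0.0200304 / 0.067455 = 0.296945.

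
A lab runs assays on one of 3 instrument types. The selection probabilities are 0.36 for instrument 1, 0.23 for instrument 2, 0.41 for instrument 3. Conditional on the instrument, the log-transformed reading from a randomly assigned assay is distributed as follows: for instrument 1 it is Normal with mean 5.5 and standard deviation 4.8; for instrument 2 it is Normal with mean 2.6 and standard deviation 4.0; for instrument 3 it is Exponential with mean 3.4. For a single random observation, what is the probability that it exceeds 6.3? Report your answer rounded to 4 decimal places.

Conditional on each instrument, P(X > 6.3): 1: 0.433816; 2: 0.177483; 3: 0.156775.
By total probability, P(X > 6.3) = 0.36·0.433816 + 0.23·0.177483 + 0.41·0.156775 = 0.261273.

0.2613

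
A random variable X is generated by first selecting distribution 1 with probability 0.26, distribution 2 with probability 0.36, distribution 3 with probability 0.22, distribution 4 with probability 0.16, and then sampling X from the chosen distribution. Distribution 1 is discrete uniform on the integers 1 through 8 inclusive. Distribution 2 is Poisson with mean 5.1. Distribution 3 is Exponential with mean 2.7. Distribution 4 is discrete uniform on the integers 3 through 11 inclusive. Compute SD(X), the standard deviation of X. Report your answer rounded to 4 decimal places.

Per component, 1: μ=4.5, E[X²]=25.5; 2: μ=5.1, E[X²]=31.11; 3: μ=2.7, E[X²]=14.58; 4: μ=7, E[X²]=55.6667.
E[X] = 0.26·4.5 + 0.36·5.1 + 0.22·2.7 + 0.16·7 = 4.72.
E[X²] = 0.26·25.5 + 0.36·31.11 + 0.22·14.58 + 0.16·55.6667 = 29.9439.
Var(X) = E[X²] − (E[X])² = 29.9439 − 22.2784 = 7.66547.
SD(X) = √7.66547 = 2.76866.

2.7687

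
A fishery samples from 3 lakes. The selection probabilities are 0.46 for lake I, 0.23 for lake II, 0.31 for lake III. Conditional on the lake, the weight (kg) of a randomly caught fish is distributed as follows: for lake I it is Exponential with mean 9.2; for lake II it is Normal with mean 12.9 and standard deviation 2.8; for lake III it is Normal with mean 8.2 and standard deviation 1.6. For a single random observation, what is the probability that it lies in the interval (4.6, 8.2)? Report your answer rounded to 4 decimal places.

Conditional on each lake, P(4.6 < X < 8.2): I: 0.19641; II: 0.0451009; III: 0.487776.
By total probability, P(4.6 < X < 8.2) = 0.46·0.19641 + 0.23·0.0451009 + 0.31·0.487776 = 0.251932.

0.2519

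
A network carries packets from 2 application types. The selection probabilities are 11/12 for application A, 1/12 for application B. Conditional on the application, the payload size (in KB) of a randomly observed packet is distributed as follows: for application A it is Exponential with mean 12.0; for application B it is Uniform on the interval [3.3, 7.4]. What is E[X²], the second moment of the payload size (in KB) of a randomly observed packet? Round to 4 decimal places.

For each component E[X²] = Var + (mean)², giving A: 288; B: 30.0233.
Overall E[X²] = 0.916667·288 + 0.0833333·30.0233 = 266.502.

266.5019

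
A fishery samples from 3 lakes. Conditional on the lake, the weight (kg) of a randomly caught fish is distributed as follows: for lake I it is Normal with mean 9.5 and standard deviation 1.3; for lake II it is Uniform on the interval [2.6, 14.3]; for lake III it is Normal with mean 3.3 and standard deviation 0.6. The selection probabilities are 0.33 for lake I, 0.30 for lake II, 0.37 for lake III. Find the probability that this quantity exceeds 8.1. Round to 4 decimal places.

0.4425

Conditional on each lake, P(X > 8.1): I: 0.859243; II: 0.529915; III: 6.66134e-16.
By total probability, P(X > 8.1) = 0.33·0.859243 + 0.3·0.529915 + 0.37·6.66134e-16 = 0.442524.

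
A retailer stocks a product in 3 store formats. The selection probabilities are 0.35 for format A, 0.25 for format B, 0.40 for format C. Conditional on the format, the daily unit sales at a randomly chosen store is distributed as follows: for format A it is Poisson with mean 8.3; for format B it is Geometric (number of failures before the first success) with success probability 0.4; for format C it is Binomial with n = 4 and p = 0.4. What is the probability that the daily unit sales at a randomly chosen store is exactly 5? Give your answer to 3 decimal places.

Conditional on each format, P(X = 5): A: 0.0815765; B: 0.031104; C: 0.
By total probability, P(X = 5) = 0.35·0.0815765 + 0.25·0.031104 + 0.4·0 = 0.0363278.

0.036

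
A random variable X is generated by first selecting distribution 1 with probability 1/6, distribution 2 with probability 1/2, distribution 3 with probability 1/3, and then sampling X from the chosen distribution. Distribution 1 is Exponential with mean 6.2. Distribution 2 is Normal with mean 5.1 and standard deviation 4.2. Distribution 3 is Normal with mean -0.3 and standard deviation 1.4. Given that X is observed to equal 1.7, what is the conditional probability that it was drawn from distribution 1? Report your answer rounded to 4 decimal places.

Likelihoods f(1.7 | ·): 1: 0.12261; 2: 0.0684476; 3: 0.102713.
Posterior ∝ prior × likelihood. Numerator for 1: 0.166667·0.12261 = 0.0204351.
Normalizing constant: 0.166667·0.12261 + 0.5·0.0684476 + 0.333333·0.102713 = 0.0888964.
P(1 | observation) = 0.0204351 / 0.0888964 = 0.229875.

0.2299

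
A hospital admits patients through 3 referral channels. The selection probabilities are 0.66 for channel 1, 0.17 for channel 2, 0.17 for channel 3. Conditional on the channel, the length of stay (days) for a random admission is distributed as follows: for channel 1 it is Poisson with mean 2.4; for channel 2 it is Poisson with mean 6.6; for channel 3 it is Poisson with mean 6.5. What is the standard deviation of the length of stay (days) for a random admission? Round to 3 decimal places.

Per component, 1: μ=2.4, E[X²]=8.16; 2: μ=6.6, E[X²]=50.16; 3: μ=6.5, E[X²]=48.75.
E[X] = 0.66·2.4 + 0.17·6.6 + 0.17·6.5 = 3.811.
E[X²] = 0.66·8.16 + 0.17·50.16 + 0.17·48.75 = 22.2003.
Var(X) = E[X²] − (E[X])² = 22.2003 − 14.5237 = 7.67658.
SD(X) = √7.67658 = 2.77066.

2.771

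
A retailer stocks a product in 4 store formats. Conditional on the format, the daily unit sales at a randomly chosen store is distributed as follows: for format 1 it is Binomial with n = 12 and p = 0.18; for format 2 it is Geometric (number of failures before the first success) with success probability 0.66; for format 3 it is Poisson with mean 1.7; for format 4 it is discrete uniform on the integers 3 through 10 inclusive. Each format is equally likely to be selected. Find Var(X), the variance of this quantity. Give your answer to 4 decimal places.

7.5014

Per component, 1: μ=2.16, E[X²]=6.4368; 2: μ=0.515152, E[X²]=1.04591; 3: μ=1.7, E[X²]=4.59; 4: μ=6.5, E[X²]=47.5.
E[X] = 0.25·2.16 + 0.25·0.515152 + 0.25·1.7 + 0.25·6.5 = 2.71879.
E[X²] = 0.25·6.4368 + 0.25·1.04591 + 0.25·4.59 + 0.25·47.5 = 14.8932.
Var(X) = E[X²] − (E[X])² = 14.8932 − 7.39181 = 7.50137.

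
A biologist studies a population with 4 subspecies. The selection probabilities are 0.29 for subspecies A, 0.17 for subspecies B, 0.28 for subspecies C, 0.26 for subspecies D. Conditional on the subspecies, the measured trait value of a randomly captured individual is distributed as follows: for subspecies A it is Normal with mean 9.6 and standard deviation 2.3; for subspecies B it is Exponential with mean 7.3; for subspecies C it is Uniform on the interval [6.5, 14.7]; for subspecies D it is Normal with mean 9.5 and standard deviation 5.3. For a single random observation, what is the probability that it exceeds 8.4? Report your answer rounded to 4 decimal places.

0.6230

Conditional on each subspecies, P(X > 8.4): A: 0.699074; B: 0.31642; C: 0.768293; D: 0.582209.
By total probability, P(X > 8.4) = 0.29·0.699074 + 0.17·0.31642 + 0.28·0.768293 + 0.26·0.582209 = 0.623019.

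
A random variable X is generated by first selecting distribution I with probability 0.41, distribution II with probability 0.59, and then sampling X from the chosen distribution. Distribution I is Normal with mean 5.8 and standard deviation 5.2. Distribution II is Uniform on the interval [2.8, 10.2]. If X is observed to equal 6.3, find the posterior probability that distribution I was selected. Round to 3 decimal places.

Likelihoods f(6.3 | ·): I: 0.0763658; II: 0.135135.
Posterior ∝ prior × likelihood. Numerator for I: 0.41·0.0763658 = 0.03131.
Normalizing constant: 0.41·0.0763658 + 0.59·0.135135 = 0.11104.
P(I | observation) = 0.03131 / 0.11104 = 0.281971.

0.282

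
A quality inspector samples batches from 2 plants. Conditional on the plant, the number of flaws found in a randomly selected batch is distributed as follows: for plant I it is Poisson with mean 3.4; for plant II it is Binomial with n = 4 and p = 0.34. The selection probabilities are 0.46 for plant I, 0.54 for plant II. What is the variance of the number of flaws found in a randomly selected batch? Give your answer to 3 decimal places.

3.082

Per component, I: μ=3.4, E[X²]=14.96; II: μ=1.36, E[X²]=2.7472.
E[X] = 0.46·3.4 + 0.54·1.36 = 2.2984.
E[X²] = 0.46·14.96 + 0.54·2.7472 = 8.36509.
Var(X) = E[X²] − (E[X])² = 8.36509 − 5.28264 = 3.08245.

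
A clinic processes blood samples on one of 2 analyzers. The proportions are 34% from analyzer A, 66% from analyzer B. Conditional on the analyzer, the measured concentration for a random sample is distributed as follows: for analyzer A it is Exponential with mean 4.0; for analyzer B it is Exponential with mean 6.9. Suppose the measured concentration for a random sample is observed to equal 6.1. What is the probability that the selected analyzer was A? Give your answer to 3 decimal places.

0.319

Likelihoods f(6.1 | ·): A: 0.0544053; B: 0.05987.
Posterior ∝ prior × likelihood. Numerator for A: 0.34·0.0544053 = 0.0184978.
Normalizing constant: 0.34·0.0544053 + 0.66·0.05987 = 0.058012.
P(A | observation) = 0.0184978 / 0.058012 = 0.318861.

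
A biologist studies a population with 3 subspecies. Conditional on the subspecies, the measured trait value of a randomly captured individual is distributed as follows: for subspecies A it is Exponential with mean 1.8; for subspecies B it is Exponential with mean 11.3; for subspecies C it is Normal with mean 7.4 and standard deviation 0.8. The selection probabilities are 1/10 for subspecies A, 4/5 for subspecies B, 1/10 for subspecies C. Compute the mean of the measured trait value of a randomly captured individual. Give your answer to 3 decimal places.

9.960

Component means — A: 1.8; B: 11.3; C: 7.4.
E[X] = 0.1·1.8 + 0.8·11.3 + 0.1·7.4 = 9.96.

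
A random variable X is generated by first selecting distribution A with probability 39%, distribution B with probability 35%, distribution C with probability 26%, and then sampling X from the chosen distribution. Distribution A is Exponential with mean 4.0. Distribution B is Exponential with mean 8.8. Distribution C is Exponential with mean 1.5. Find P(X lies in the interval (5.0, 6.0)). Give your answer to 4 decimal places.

0.0505

Conditional on each component, P(5.0 < X < 6.0): A: 0.0633746; B: 0.0608579; C: 0.0173584.
By total probability, P(5.0 < X < 6.0) = 0.39·0.0633746 + 0.35·0.0608579 + 0.26·0.0173584 = 0.0505295.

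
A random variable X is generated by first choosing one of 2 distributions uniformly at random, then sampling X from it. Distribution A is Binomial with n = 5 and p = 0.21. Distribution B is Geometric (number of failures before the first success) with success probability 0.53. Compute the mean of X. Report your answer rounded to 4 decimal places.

0.9684

Component means — A: 1.05; B: 0.886792.
E[X] = 0.5·1.05 + 0.5·0.886792 = 0.968396.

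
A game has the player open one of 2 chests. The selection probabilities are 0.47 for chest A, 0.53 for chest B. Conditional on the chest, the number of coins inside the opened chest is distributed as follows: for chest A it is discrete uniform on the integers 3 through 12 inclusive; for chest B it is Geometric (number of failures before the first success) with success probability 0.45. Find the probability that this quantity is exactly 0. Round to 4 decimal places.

0.2385

Conditional on each chest, P(X = 0): A: 0; B: 0.45.
By total probability, P(X = 0) = 0.47·0 + 0.53·0.45 = 0.2385.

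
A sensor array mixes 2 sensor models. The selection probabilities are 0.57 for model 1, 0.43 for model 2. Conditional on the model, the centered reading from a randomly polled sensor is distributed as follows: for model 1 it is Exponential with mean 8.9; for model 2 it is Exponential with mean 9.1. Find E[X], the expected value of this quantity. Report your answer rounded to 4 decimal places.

Component means — 1: 8.9; 2: 9.1.
E[X] = 0.57·8.9 + 0.43·9.1 = 8.986.

8.9860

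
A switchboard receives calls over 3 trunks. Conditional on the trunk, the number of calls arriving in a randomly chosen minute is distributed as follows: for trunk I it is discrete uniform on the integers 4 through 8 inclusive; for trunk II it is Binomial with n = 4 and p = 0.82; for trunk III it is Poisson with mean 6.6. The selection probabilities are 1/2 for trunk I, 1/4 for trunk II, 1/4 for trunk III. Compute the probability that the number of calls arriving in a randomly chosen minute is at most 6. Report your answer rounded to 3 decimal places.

0.678

Conditional on each trunk, P(X ≤ 6): I: 0.6; II: 1; III: 0.510839.
By total probability, P(X ≤ 6) = 0.5·0.6 + 0.25·1 + 0.25·0.510839 = 0.67771.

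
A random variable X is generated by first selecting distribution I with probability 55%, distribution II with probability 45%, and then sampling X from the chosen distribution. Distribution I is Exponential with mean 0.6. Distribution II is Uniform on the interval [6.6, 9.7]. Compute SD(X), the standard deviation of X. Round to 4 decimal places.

3.8297

Per component, I: μ=0.6, E[X²]=0.72; II: μ=8.15, E[X²]=67.2233.
E[X] = 0.55·0.6 + 0.45·8.15 = 3.9975.
E[X²] = 0.55·0.72 + 0.45·67.2233 = 30.6465.
Var(X) = E[X²] − (E[X])² = 30.6465 − 15.98 = 14.6665.
SD(X) = √14.6665 = 3.82969.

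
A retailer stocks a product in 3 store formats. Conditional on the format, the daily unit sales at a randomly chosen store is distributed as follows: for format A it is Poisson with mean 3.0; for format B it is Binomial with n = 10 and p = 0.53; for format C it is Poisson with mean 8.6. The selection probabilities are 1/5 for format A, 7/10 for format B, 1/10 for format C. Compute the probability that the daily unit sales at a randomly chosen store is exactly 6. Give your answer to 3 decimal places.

Conditional on each format, P(X = 6): A: 0.0504094; B: 0.227126; C: 0.103449.
By total probability, P(X = 6) = 0.2·0.0504094 + 0.7·0.227126 + 0.1·0.103449 = 0.179415.

0.179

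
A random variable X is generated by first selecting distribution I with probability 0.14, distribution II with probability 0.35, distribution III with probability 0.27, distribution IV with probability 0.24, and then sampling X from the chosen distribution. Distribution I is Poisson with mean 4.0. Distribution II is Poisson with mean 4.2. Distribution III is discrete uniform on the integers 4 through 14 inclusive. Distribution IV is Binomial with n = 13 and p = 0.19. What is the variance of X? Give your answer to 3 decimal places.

11.428

Per component, I: μ=4, E[X²]=20; II: μ=4.2, E[X²]=21.84; III: μ=9, E[X²]=91; IV: μ=2.47, E[X²]=8.1016.
E[X] = 0.14·4 + 0.35·4.2 + 0.27·9 + 0.24·2.47 = 5.0528.
E[X²] = 0.14·20 + 0.35·21.84 + 0.27·91 + 0.24·8.1016 = 36.9584.
Var(X) = E[X²] − (E[X])² = 36.9584 − 25.5308 = 11.4276.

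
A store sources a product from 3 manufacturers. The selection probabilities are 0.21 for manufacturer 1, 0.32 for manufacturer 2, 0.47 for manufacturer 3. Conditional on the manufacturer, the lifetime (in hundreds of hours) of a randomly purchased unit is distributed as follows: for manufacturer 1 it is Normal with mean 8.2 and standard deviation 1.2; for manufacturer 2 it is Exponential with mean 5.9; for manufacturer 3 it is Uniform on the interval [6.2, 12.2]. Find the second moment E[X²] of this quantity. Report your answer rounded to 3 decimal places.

For each component E[X²] = Var + (mean)², giving 1: 68.68; 2: 69.62; 3: 87.64.
Overall E[X²] = 0.21·68.68 + 0.32·69.62 + 0.47·87.64 = 77.892.

77.892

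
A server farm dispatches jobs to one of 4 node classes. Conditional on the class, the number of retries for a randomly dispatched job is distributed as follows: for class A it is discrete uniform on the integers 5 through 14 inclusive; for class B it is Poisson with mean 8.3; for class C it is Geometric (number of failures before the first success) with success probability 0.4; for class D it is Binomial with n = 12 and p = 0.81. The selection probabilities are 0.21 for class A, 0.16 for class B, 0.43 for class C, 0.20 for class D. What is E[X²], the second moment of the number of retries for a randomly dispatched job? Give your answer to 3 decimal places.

For each component E[X²] = Var + (mean)², giving A: 98.5; B: 77.19; C: 6; D: 96.3252.
Overall E[X²] = 0.21·98.5 + 0.16·77.19 + 0.43·6 + 0.2·96.3252 = 54.8804.

54.880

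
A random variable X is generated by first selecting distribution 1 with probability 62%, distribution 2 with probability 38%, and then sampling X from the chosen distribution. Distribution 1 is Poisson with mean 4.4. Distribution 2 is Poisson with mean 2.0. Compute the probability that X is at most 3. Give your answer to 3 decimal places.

0.549

Conditional on each component, P(X ≤ 3): 1: 0.359448; 2: 0.857123.
By total probability, P(X ≤ 3) = 0.62·0.359448 + 0.38·0.857123 = 0.548565.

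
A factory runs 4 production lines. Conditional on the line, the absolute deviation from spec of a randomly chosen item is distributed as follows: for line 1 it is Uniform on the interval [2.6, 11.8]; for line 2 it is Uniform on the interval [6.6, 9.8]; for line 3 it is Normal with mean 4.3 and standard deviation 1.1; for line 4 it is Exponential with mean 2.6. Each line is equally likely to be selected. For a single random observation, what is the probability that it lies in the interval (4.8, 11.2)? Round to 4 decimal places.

0.5412

Conditional on each line, P(4.8 < X < 11.2): 1: 0.695652; 2: 1; 3: 0.324718; 4: 0.144379.
By total probability, P(4.8 < X < 11.2) = 0.25·0.695652 + 0.25·1 + 0.25·0.324718 + 0.25·0.144379 = 0.541187.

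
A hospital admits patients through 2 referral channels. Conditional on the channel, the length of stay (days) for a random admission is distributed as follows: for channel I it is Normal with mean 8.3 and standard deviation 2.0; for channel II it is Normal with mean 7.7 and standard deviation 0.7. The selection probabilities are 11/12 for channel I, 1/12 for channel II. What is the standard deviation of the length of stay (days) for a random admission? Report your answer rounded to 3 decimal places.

1.933

Per component, I: μ=8.3, E[X²]=72.89; II: μ=7.7, E[X²]=59.78.
E[X] = 0.916667·8.3 + 0.0833333·7.7 = 8.25.
E[X²] = 0.916667·72.89 + 0.0833333·59.78 = 71.7975.
Var(X) = E[X²] − (E[X])² = 71.7975 − 68.0625 = 3.735.
SD(X) = √3.735 = 1.93261.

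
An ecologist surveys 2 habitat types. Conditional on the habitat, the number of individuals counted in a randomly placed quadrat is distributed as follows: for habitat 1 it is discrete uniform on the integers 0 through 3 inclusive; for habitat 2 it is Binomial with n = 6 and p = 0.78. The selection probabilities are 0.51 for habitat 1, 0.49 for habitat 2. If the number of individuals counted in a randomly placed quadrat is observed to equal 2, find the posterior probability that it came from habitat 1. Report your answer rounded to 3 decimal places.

0.924

Likelihoods P(X=2 | ·): 1: 0.25; 2: 0.0213782.
Posterior ∝ prior × likelihood. Numerator for 1: 0.51·0.25 = 0.1275.
Normalizing constant: 0.51·0.25 + 0.49·0.0213782 = 0.137975.
P(1 | observation) = 0.1275 / 0.137975 = 0.924078.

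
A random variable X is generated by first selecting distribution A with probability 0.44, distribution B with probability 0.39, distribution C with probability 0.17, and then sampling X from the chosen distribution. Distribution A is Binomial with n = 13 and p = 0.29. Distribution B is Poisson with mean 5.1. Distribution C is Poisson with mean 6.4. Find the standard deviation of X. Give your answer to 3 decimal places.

2.278

Per component, A: μ=3.77, E[X²]=16.8896; B: μ=5.1, E[X²]=31.11; C: μ=6.4, E[X²]=47.36.
E[X] = 0.44·3.77 + 0.39·5.1 + 0.17·6.4 = 4.7358.
E[X²] = 0.44·16.8896 + 0.39·31.11 + 0.17·47.36 = 27.6155.
Var(X) = E[X²] − (E[X])² = 27.6155 − 22.4278 = 5.18772.
SD(X) = √5.18772 = 2.27766.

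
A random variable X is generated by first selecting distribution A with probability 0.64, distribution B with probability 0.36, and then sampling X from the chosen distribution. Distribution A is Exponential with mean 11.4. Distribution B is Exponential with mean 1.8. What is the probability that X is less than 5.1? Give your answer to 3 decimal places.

0.570

Conditional on each component, P(X < 5.1): A: 0.360692; B: 0.941184.
By total probability, P(X < 5.1) = 0.64·0.360692 + 0.36·0.941184 = 0.569669.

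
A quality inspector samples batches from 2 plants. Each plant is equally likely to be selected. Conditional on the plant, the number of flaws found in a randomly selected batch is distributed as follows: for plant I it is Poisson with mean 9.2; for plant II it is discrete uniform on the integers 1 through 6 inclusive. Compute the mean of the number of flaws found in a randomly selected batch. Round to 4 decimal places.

Component means — I: 9.2; II: 3.5.
E[X] = 0.5·9.2 + 0.5·3.5 = 6.35.

6.3500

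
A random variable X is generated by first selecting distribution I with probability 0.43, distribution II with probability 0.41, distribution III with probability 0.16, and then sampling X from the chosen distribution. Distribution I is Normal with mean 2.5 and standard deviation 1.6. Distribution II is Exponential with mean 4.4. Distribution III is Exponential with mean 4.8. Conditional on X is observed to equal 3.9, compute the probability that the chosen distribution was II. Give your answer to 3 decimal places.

Likelihoods f(3.9 | ·): I: 0.170034; II: 0.0936709; III: 0.0924474.
Posterior ∝ prior × likelihood. Numerator for II: 0.41·0.0936709 = 0.0384051.
Normalizing constant: 0.43·0.170034 + 0.41·0.0936709 + 0.16·0.0924474 = 0.126311.
P(II | observation) = 0.0384051 / 0.126311 = 0.304051.

0.304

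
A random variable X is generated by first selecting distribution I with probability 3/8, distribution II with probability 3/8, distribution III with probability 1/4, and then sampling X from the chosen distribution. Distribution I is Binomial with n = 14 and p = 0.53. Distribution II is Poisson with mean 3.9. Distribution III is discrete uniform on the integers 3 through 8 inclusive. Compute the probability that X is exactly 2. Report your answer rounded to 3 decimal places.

Conditional on each component, P(X = 2): I: 0.00297008; II: 0.15394; III: 0.
By total probability, P(X = 2) = 0.375·0.00297008 + 0.375·0.15394 + 0.25·0 = 0.0588412.

0.059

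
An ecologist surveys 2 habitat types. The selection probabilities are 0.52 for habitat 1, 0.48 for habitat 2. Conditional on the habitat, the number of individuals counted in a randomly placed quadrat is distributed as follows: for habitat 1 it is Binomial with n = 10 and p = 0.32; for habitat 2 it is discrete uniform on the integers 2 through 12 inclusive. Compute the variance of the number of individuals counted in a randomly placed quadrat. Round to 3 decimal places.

Per component, 1: μ=3.2, E[X²]=12.416; 2: μ=7, E[X²]=59.
E[X] = 0.52·3.2 + 0.48·7 = 5.024.
E[X²] = 0.52·12.416 + 0.48·59 = 34.7763.
Var(X) = E[X²] − (E[X])² = 34.7763 − 25.2406 = 9.53574.

9.536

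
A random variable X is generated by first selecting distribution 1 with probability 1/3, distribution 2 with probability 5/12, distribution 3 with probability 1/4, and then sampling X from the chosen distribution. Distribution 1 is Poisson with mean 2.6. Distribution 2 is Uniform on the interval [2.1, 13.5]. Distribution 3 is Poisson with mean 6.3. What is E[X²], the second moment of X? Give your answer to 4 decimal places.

For each component E[X²] = Var + (mean)², giving 1: 9.36; 2: 71.67; 3: 45.99.
Overall E[X²] = 0.333333·9.36 + 0.416667·71.67 + 0.25·45.99 = 44.48.

44.4800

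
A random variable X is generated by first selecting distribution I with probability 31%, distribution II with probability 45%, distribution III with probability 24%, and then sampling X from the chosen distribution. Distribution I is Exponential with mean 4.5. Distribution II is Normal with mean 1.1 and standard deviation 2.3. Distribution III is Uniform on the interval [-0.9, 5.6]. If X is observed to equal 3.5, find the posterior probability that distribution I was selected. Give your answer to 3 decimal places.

0.278

Likelihoods f(3.5 | ·): I: 0.102095; II: 0.100633; III: 0.153846.
Posterior ∝ prior × likelihood. Numerator for I: 0.31·0.102095 = 0.0316493.
Normalizing constant: 0.31·0.102095 + 0.45·0.100633 + 0.24·0.153846 = 0.113857.
P(I | observation) = 0.0316493 / 0.113857 = 0.277973.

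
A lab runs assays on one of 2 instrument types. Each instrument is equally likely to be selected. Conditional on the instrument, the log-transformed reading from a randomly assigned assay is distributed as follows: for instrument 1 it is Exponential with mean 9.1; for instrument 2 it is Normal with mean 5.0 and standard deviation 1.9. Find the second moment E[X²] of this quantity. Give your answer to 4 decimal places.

For each component E[X²] = Var + (mean)², giving 1: 165.62; 2: 28.61.
Overall E[X²] = 0.5·165.62 + 0.5·28.61 = 97.115.

97.1150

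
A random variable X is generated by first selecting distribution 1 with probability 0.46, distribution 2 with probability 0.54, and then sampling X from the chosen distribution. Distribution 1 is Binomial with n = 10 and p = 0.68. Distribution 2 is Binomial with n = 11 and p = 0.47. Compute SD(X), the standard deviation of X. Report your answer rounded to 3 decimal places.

Per component, 1: μ=6.8, E[X²]=48.416; 2: μ=5.17, E[X²]=29.469.
E[X] = 0.46·6.8 + 0.54·5.17 = 5.9198.
E[X²] = 0.46·48.416 + 0.54·29.469 = 38.1846.
Var(X) = E[X²] − (E[X])² = 38.1846 − 35.044 = 3.14059.
SD(X) = √3.14059 = 1.77217.

1.772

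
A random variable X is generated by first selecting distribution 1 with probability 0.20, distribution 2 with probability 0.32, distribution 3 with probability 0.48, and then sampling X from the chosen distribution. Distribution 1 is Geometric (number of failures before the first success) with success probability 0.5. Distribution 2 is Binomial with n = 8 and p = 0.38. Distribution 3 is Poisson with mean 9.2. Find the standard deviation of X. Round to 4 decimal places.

Per component, 1: μ=1, E[X²]=3; 2: μ=3.04, E[X²]=11.1264; 3: μ=9.2, E[X²]=93.84.
E[X] = 0.2·1 + 0.32·3.04 + 0.48·9.2 = 5.5888.
E[X²] = 0.2·3 + 0.32·11.1264 + 0.48·93.84 = 49.2036.
Var(X) = E[X²] − (E[X])² = 49.2036 − 31.2347 = 17.969.
SD(X) = √17.969 = 4.23898.

4.2390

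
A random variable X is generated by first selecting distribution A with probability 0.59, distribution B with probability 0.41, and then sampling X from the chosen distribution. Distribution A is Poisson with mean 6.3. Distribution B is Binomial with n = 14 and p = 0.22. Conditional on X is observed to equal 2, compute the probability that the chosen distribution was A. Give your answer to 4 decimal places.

0.1901

Likelihoods P(X=2 | ·): A: 0.0364415; B: 0.223369.
Posterior ∝ prior × likelihood. Numerator for A: 0.59·0.0364415 = 0.0215005.
Normalizing constant: 0.59·0.0364415 + 0.41·0.223369 = 0.113082.
P(A | observation) = 0.0215005 / 0.113082 = 0.190132.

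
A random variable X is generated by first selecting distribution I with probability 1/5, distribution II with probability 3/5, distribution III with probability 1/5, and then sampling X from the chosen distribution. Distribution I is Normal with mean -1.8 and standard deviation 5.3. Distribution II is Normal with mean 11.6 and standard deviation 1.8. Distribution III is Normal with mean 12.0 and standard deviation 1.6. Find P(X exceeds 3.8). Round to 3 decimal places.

Conditional on each component, P(X > 3.8): I: 0.145346; II: 0.999993; III: 1.
By total probability, P(X > 3.8) = 0.2·0.145346 + 0.6·0.999993 + 0.2·1 = 0.829065.

0.829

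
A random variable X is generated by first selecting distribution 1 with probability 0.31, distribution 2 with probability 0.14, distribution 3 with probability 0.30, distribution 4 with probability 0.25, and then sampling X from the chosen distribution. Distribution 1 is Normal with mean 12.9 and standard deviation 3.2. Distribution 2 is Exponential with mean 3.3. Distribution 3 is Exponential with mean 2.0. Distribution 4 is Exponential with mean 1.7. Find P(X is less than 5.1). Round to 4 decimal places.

0.6266

Conditional on each component, P(X < 5.1): 1: 0.00739461; 2: 0.786785; 3: 0.921918; 4: 0.950213.
By total probability, P(X < 5.1) = 0.31·0.00739461 + 0.14·0.786785 + 0.3·0.921918 + 0.25·0.950213 = 0.626571.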